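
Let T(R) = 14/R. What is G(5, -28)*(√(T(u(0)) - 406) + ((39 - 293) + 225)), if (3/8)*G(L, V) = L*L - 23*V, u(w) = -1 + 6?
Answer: -51736 + 21408*I*√70/5 ≈ -51736.0 + 35822.0*I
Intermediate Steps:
u(w) = 5
G(L, V) = -184*V/3 + 8*L²/3 (G(L, V) = 8*(L*L - 23*V)/3 = 8*(L² - 23*V)/3 = -184*V/3 + 8*L²/3)
G(5, -28)*(√(T(u(0)) - 406) + ((39 - 293) + 225)) = (-184/3*(-28) + (8/3)*5²)*(√(14/5 - 406) + ((39 - 293) + 225)) = (5152/3 + (8/3)*25)*(√(14*(⅕) - 406) + (-254 + 225)) = (5152/3 + 200/3)*(√(14/5 - 406) - 29) = 1784*(√(-2016/5) - 29) = 1784*(12*I*√70/5 - 29) = 1784*(-29 + 12*I*√70/5) = -51736 + 21408*I*√70/5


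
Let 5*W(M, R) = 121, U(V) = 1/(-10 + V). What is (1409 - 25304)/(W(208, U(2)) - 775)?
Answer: 119475/3754 ≈ 31.826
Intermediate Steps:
W(M, R) = 121/5 (W(M, R) = (⅕)*121 = 121/5)
(1409 - 25304)/(W(208, U(2)) - 775) = (1409 - 25304)/(121/5 - 775) = -23895/(-3754/5) = -23895*(-5/3754) = 119475/3754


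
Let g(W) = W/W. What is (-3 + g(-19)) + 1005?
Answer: 1003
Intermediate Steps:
g(W) = 1
(-3 + g(-19)) + 1005 = (-3 + 1) + 1005 = -2 + 1005 = 1003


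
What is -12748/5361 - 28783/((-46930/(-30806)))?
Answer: -2377069259009/125795865 ≈ -18896.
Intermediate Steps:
-12748/5361 - 28783/((-46930/(-30806))) = -12748*1/5361 - 28783/((-46930*(-1/30806))) = -12748/5361 - 28783/23465/15403 = -12748/5361 - 28783*15403/23465 = -12748/5361 - 443344549/23465 = -2377069259009/125795865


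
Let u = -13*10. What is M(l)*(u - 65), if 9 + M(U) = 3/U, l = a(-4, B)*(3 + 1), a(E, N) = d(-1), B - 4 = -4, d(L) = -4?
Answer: 28665/16 ≈ 1791.6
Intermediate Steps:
B = 0 (B = 4 - 4 = 0)
a(E, N) = -4
l = -16 (l = -4*(3 + 1) = -4*4 = -16)
M(U) = -9 + 3/U
u = -130
M(l)*(u - 65) = (-9 + 3/(-16))*(-130 - 65) = (-9 + 3*(-1/16))*(-195) = (-9 - 3/16)*(-195) = -147/16*(-195) = 28665/16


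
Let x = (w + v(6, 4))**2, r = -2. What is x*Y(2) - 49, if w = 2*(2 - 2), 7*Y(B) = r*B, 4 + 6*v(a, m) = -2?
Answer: -347/7 ≈ -49.571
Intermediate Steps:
v(a, m) = -1 (v(a, m) = -2/3 + (1/6)*(-2) = -2/3 - 1/3 = -1)
Y(B) = -2*B/7 (Y(B) = (-2*B)/7 = -2*B/7)
w = 0 (w = 2*0 = 0)
x = 1 (x = (0 - 1)**2 = (-1)**2 = 1)
x*Y(2) - 49 = 1*(-2/7*2) - 49 = 1*(-4/7) - 49 = -4/7 - 49 = -347/7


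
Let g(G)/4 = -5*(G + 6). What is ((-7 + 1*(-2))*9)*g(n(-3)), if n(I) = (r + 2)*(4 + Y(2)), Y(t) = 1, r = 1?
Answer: 34020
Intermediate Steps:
n(I) = 15 (n(I) = (1 + 2)*(4 + 1) = 3*5 = 15)
g(G) = -120 - 20*G (g(G) = 4*(-5*(G + 6)) = 4*(-5*(6 + G)) = 4*(-30 - 5*G) = -120 - 20*G)
((-7 + 1*(-2))*9)*g(n(-3)) = ((-7 + 1*(-2))*9)*(-120 - 20*15) = ((-7 - 2)*9)*(-120 - 300) = -9*9*(-420) = -81*(-420) = 34020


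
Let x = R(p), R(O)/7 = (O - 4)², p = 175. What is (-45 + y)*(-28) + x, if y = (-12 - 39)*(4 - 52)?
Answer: 137403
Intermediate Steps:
R(O) = 7*(-4 + O)² (R(O) = 7*(O - 4)² = 7*(-4 + O)²)
y = 2448 (y = -51*(-48) = 2448)
x = 204687 (x = 7*(-4 + 175)² = 7*171² = 7*29241 = 204687)
(-45 + y)*(-28) + x = (-45 + 2448)*(-28) + 204687 = 2403*(-28) + 204687 = -67284 + 204687 = 137403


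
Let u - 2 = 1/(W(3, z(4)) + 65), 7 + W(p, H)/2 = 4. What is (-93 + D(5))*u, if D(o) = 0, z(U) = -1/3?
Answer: -11067/59 ≈ -187.58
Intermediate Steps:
z(U) = -1/3 (z(U) = -1*1/3 = -1/3)
W(p, H) = -6 (W(p, H) = -14 + 2*4 = -14 + 8 = -6)
u = 119/59 (u = 2 + 1/(-6 + 65) = 2 + 1/59 = 119/59 ≈ 2.0169)
(-93 + D(5))*u = (-93 + 0)*(119/59) = -93*119/59 = -11067/59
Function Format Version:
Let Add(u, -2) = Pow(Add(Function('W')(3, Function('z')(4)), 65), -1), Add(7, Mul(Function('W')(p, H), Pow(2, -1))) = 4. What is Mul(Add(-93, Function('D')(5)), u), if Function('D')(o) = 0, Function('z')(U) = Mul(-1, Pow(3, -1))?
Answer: Rational(-11067, 59) ≈ -187.58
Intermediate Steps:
Function('z')(U) = Rational(-1, 3) (Function('z')(U) = Mul(-1, Rational(1, 3)) = Rational(-1, 3))
Function('W')(p, H) = -6 (Function('W')(p, H) = Add(-14, Mul(2, 4)) = Add(-14, 8) = -6)
u = Rational(119, 59) (u = Add(2, Pow(Add(-6, 65), -1)) = Add(2, Pow(59, -1)) = Add(2, Rational(1, 59)) = Rational(119, 59) ≈ 2.0169)
Mul(Add(-93, Function('D')(5)), u) = Mul(Add(-93, 0), Rational(119, 59)) = Mul(-93, Rational(119, 59)) = Rational(-11067, 59)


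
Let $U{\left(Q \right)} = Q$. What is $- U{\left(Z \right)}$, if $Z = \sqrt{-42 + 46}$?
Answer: $-2$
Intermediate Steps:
$Z = 2$ ($Z = \sqrt{4} = 2$)
$- U{\left(Z \right)} = \left(-1\right) 2 = -2$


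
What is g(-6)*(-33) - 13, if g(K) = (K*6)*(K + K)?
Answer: -14269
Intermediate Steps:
g(K) = 12*K² (g(K) = (6*K)*(2*K) = 12*K²)
g(-6)*(-33) - 13 = (12*(-6)²)*(-33) - 13 = (12*36)*(-33) - 13 = 432*(-33) - 13 = -14256 - 13 = -14269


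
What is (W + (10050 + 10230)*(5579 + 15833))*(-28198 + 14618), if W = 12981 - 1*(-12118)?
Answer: -5897257033220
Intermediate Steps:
W = 25099 (W = 12981 + 12118 = 25099)
(W + (10050 + 10230)*(5579 + 15833))*(-28198 + 14618) = (25099 + (10050 + 10230)*(5579 + 15833))*(-28198 + 14618) = (25099 + 20280*21412)*(-13580) = (25099 + 434235360)*(-13580) = 434260459*(-13580) = -5897257033220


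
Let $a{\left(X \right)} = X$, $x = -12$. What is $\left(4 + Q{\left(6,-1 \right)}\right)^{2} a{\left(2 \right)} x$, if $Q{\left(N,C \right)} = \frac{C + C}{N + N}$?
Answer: $- \frac{1058}{3} \approx -352.67$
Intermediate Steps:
$Q{\left(N,C \right)} = \frac{C}{N}$ ($Q{\left(N,C \right)} = \frac{2 C}{2 N} = 2 C \frac{1}{2 N} = \frac{C}{N}$)
$\left(4 + Q{\left(6,-1 \right)}\right)^{2} a{\left(2 \right)} x = \left(4 - \frac{1}{6}\right)^{2} \cdot 2 \left(-12\right) = \left(\frac{23}{6}\right)^{2} \cdot 2 \left(-12\right) = \frac{529}{36} \cdot 2 \left(-12\right) = \frac{529}{18} \left(-12\right) = - \frac{1058}{3}$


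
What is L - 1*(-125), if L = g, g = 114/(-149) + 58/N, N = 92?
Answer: 855827/6854 ≈ 124.87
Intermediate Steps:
g = -923/6854 (g = 114/(-149) + 58/92 = 114*(-1/149) + 58*(1/92) = -114/149 + 29/46 = -923/6854 ≈ -0.13467)
L = -923/6854 ≈ -0.13467
L - 1*(-125) = -923/6854 - 1*(-125) = -923/6854 + 125 = 855827/6854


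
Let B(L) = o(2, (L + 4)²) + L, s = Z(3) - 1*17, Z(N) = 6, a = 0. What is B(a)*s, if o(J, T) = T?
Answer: -176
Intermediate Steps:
s = -11 (s = 6 - 1*17 = 6 - 17 = -11)
B(L) = L + (4 + L)² (B(L) = (L + 4)² + L = (4 + L)² + L = L + (4 + L)²)
B(a)*s = (0 + (4 + 0)²)*(-11) = (0 + 4²)*(-11) = (0 + 16)*(-11) = 16*(-11) = -176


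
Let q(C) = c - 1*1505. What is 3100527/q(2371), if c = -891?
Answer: -3100527/2396 ≈ -1294.0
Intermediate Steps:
q(C) = -2396 (q(C) = -891 - 1*1505 = -891 - 1505 = -2396)
3100527/q(2371) = 3100527/(-2396) = 3100527*(-1/2396) = -3100527/2396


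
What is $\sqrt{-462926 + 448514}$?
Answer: $2 i \sqrt{3603} \approx 120.05 i$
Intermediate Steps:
$\sqrt{-462926 + 448514} = \sqrt{-14412} = 2 i \sqrt{3603}$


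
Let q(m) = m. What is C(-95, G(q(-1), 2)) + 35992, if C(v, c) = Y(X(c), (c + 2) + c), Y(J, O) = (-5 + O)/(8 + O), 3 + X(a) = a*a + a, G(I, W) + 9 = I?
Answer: 359943/10 ≈ 35994.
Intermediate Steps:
G(I, W) = -9 + I
X(a) = -3 + a + a² (X(a) = -3 + (a*a + a) = -3 + (a² + a) = -3 + (a + a²) = -3 + a + a²)
Y(J, O) = (-5 + O)/(8 + O)
C(v, c) = (-3 + 2*c)/(10 + 2*c) (C(v, c) = (-5 + ((c + 2) + c))/(8 + ((c + 2) + c)) = (-5 + ((2 + c) + c))/(8 + ((2 + c) + c)) = (-5 + (2 + 2*c))/(8 + (2 + 2*c)) = (-3 + 2*c)/(10 + 2*c))
C(-95, G(q(-1), 2)) + 35992 = (-3/2 + (-9 - 1))/(5 + (-9 - 1)) + 35992 = (-3/2 - 10)/(5 - 10) + 35992 = -23/2/(-5) + 35992 = -⅕*(-23/2) + 35992 = 23/10 + 35992 = 359943/10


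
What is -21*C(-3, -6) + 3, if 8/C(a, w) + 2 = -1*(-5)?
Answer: -53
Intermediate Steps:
C(a, w) = 8/3 (C(a, w) = 8/(-2 - 1*(-5)) = 8/(-2 + 5) = 8/3)
-21*C(-3, -6) + 3 = -21*8/3 + 3 = -56 + 3 = -53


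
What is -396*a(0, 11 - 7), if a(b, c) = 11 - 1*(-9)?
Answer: -7920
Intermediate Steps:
a(b, c) = 20 (a(b, c) = 11 + 9 = 20)
-396*a(0, 11 - 7) = -396*20 = -7920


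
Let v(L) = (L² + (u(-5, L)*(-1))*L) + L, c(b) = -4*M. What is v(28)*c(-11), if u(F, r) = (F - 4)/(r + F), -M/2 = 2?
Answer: 302848/23 ≈ 13167.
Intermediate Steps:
M = -4 (M = -2*2 = -4)
u(F, r) = (-4 + F)/(F + r)
c(b) = 16 (c(b) = -4*(-4) = 16)
v(L) = L + L² + 9*L/(-5 + L) (v(L) = (L² + (((-4 - 5)/(-5 + L))*(-1))*L) + L = (L² + ((-9/(-5 + L))*(-1))*L) + L = (L² + (-9/(-5 + L)*(-1))*L) + L = (L² + (9/(-5 + L))*L) + L = (L² + 9*L/(-5 + L)) + L = L + L² + 9*L/(-5 + L))
v(28)*c(-11) = (28*(9 + (1 + 28)*(-5 + 28))/(-5 + 28))*16 = (28*(9 + 29*23)/23)*16 = (28*(1/23)*(9 + 667))*16 = (28*(1/23)*676)*16 = (18928/23)*16 = 302848/23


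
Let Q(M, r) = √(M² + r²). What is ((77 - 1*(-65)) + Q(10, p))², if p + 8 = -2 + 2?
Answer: 20328 + 568*√41 ≈ 23965.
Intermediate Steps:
p = -8 (p = -8 + (-2 + 2) = -8 + 0 = -8)
((77 - 1*(-65)) + Q(10, p))² = ((77 - 1*(-65)) + √(10² + (-8)²))² = ((77 + 65) + √(100 + 64))² = (142 + √164)² = (142 + 2*√41)²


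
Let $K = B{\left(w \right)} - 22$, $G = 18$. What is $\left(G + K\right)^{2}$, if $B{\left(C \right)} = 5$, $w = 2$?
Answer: $1$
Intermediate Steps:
$K = -17$ ($K = 5 - 22 = -17$)
$\left(G + K\right)^{2} = \left(18 - 17\right)^{2} = 1^{2} = 1$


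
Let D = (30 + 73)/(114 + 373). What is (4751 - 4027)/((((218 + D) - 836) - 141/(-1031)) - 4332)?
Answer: -181759114/1242602645 ≈ -0.14627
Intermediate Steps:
D = 103/487 ≈ 0.21150
(4751 - 4027)/((((218 + D) - 836) - 141/(-1031)) - 4332) = (4751 - 4027)/((((218 + 103/487) - 836) - 141/(-1031)) - 4332) = 724/(((106269/487 - 836) - 141*(-1/1031)) - 4332) = 724/((-300863/487 + 141/1031) - 4332) = 724/(-310121086/502097 - 4332) = 724/(-2485205290/502097) = 724*(-502097/2485205290) = -181759114/1242602645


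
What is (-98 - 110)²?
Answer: 43264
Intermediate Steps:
(-98 - 110)² = (-208)² = 43264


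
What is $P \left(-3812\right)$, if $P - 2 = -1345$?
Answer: $5119516$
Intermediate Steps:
$P = -1343$ ($P = 2 - 1345 = -1343$)
$P \left(-3812\right) = \left(-1343\right) \left(-3812\right) = 5119516$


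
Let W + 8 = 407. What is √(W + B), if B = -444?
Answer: 3*I*√5 ≈ 6.7082*I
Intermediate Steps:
W = 399 (W = -8 + 407 = 399)
√(W + B) = √(399 - 444) = √(-45) = 3*I*√5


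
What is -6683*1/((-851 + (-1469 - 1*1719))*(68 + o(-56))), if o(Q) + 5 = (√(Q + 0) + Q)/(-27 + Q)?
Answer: 418790195/16116349137 + 1109378*I*√14/112814443959 ≈ 0.025985 + 3.6794e-5*I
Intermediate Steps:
o(Q) = -5 + (Q + √Q)/(-27 + Q) (o(Q) = -5 + (√(Q + 0) + Q)/(-27 + Q) = -5 + (√Q + Q)/(-27 + Q) = -5 + (Q + √Q)/(-27 + Q))
-6683*1/((-851 + (-1469 - 1*1719))*(68 + o(-56))) = -6683*1/((-851 + (-1469 - 1*1719))*(68 + (135 + √(-56) - 4*(-56))/(-27 - 56))) = -6683*1/((-851 + (-1469 - 1719))*(68 + (135 + 2*I*√14 + 224)/(-83))) = -6683*1/((-851 - 3188)*(68 - (359 + 2*I*√14)/83)) = -6683*(-1/(4039*(68 + (-359/83 - 2*I*√14/83)))) = -6683*(-1/(4039*(5285/83 - 2*I*√14/83))) = -6683/(-21346115/83 + 8078*I*√14/83)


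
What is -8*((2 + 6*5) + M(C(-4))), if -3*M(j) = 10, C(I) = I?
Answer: -688/3 ≈ -229.33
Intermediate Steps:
M(j) = -10/3 (M(j) = -⅓*10 = -10/3)
-8*((2 + 6*5) + M(C(-4))) = -8*((2 + 6*5) - 10/3) = -8*((2 + 30) - 10/3) = -8*(32 - 10/3) = -8*86/3 = -688/3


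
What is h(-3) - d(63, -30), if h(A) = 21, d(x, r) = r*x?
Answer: 1911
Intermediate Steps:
h(-3) - d(63, -30) = 21 - (-30)*63 = 21 - 1*(-1890) = 21 + 1890 = 1911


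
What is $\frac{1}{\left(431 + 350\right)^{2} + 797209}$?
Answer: $\frac{1}{1407170} \approx 7.1065 \cdot 10^{-7}$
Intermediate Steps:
$\frac{1}{\left(431 + 350\right)^{2} + 797209} = \frac{1}{781^{2} + 797209} = \frac{1}{609961 + 797209} = \frac{1}{1407170}$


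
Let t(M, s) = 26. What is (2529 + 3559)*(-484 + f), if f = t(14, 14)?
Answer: -2788304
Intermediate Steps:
f = 26
(2529 + 3559)*(-484 + f) = (2529 + 3559)*(-484 + 26) = 6088*(-458) = -2788304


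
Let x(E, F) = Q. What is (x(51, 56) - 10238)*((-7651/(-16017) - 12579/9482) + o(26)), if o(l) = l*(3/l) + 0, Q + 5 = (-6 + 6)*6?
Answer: -3346270520603/151873194 ≈ -22033.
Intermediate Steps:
Q = -5 (Q = -5 + (-6 + 6)*6 = -5 + 0*6 = -5 + 0 = -5)
x(E, F) = -5
o(l) = 3 (o(l) = 3 + 0 = 3)
(x(51, 56) - 10238)*((-7651/(-16017) - 12579/9482) + o(26)) = (-5 - 10238)*((-7651/(-16017) - 12579/9482) + 3) = -10243*((-7651*(-1/16017) - 12579*1/9482) + 3) = -10243*((7651/16017 - 12579/9482) + 3) = -10243*(-128931061/151873194 + 3) = -10243*326688521/151873194 = -3346270520603/151873194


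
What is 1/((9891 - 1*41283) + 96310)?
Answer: 1/64918 ≈ 1.5404e-5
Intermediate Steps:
1/((9891 - 1*41283) + 96310) = 1/((9891 - 41283) + 96310) = 1/(-31392 + 96310) = 1/64918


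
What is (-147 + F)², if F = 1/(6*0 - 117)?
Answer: 295840000/13689 ≈ 21612.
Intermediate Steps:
F = -1/117 (F = 1/(0 - 117) = 1/(-117) = -1/117 ≈ -0.0085470)
(-147 + F)² = (-147 - 1/117)² = (-17200/117)² = 295840000/13689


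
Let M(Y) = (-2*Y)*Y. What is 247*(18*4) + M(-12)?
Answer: 17496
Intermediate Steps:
M(Y) = -2*Y²
247*(18*4) + M(-12) = 247*(18*4) - 2*(-12)² = 247*72 - 2*144 = 17784 - 288 = 17496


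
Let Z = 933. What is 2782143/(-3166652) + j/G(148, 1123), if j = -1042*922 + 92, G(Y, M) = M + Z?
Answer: -380963416259/813829564 ≈ -468.11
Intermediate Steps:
G(Y, M) = 933 + M (G(Y, M) = M + 933 = 933 + M)
j = -960632 (j = -960724 + 92 = -960632)
2782143/(-3166652) + j/G(148, 1123) = 2782143/(-3166652) - 960632/(933 + 1123) = 2782143*(-1/3166652) - 960632/2056 = -2782143/3166652 - 960632*1/2056 = -2782143/3166652 - 120079/257 = -380963416259/813829564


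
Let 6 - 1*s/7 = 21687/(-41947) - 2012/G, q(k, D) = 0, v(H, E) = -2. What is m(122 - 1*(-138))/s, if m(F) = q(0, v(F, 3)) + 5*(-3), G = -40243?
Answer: -3617299545/10916791303 ≈ -0.33135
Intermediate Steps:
s = 10916791303/241153303 (s = 42 - 7*(21687/(-41947) - 2012/(-40243)) = 42 - 7*(21687*(-1/41947) - 2012*(-1/40243)) = 42 - 7*(-21687/41947 + 2012/40243) = 42 - 7*(-788352577/1688073121) = 42 + 788352577/241153303 = 10916791303/241153303 ≈ 45.269)
m(F) = -15 (m(F) = 0 + 5*(-3) = 0 - 15 = -15)
m(122 - 1*(-138))/s = -15/10916791303/241153303 = -15*241153303/10916791303 = -3617299545/10916791303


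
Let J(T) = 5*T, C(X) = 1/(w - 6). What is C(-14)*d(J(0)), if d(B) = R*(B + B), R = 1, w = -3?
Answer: 0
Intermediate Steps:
C(X) = -1/9 (C(X) = 1/(-3 - 6) = 1/(-9) = -1/9)
d(B) = 2*B (d(B) = 1*(B + B) = 1*(2*B) = 2*B)
C(-14)*d(J(0)) = -2*5*0/9 = -2*0/9 = -1/9*0 = 0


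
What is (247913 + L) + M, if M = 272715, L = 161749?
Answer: 682377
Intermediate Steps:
(247913 + L) + M = (247913 + 161749) + 272715 = 409662 + 272715 = 682377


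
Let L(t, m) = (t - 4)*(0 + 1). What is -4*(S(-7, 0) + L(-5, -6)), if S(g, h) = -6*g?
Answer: -132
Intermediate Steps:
L(t, m) = -4 + t (L(t, m) = (-4 + t)*1 = -4 + t)
-4*(S(-7, 0) + L(-5, -6)) = -4*(-6*(-7) + (-4 - 5)) = -4*(42 - 9) = -4*33 = -132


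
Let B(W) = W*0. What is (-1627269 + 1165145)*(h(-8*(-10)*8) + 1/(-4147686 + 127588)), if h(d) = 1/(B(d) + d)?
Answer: -232186001099/321607840 ≈ -721.95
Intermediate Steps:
B(W) = 0
h(d) = 1/d (h(d) = 1/(0 + d) = 1/d)
(-1627269 + 1165145)*(h(-8*(-10)*8) + 1/(-4147686 + 127588)) = (-1627269 + 1165145)*(1/(-8*(-10)*8) + 1/(-4147686 + 127588)) = -462124*(1/(80*8) + 1/(-4020098)) = -462124*(1/640 - 1/4020098) = -462124*2009729/1286431360 = -232186001099/321607840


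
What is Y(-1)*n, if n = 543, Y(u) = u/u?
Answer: 543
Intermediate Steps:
Y(u) = 1
Y(-1)*n = 1*543 = 543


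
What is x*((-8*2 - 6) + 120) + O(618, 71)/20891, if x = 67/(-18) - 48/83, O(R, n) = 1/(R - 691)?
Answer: -480121663222/1139207121 ≈ -421.45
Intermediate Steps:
O(R, n) = 1/(-691 + R)
x = -6425/1494 (x = 67*(-1/18) - 48*1/83 = -67/18 - 48/83 = -6425/1494 ≈ -4.3005)
x*((-8*2 - 6) + 120) + O(618, 71)/20891 = -6425*((-8*2 - 6) + 120)/1494 + 1/((-691 + 618)*20891) = -6425*((-16 - 6) + 120)/1494 + (1/20891)/(-73) = -6425*(-22 + 120)/1494 - 1/73*1/20891 = -6425/1494*98 - 1/1525043 = -314825/747 - 1/1525043 = -480121663222/1139207121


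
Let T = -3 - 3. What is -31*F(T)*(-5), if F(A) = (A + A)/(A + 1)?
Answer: 372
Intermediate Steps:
T = -6
F(A) = 2*A/(1 + A) (F(A) = (2*A)/(1 + A) = 2*A/(1 + A))
-31*F(T)*(-5) = -62*(-6)/(1 - 6)*(-5) = -62*(-6)/(-5)*(-5) = -62*(-6)*(-1)/5*(-5) = -31*12/5*(-5) = -372/5*(-5) = 372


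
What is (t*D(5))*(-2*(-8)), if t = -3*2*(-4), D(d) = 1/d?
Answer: 384/5 ≈ 76.800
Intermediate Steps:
t = 24 (t = -6*(-4) = 24)
(t*D(5))*(-2*(-8)) = (24/5)*(-2*(-8)) = (24*(1/5))*16 = (24/5)*16 = 384/5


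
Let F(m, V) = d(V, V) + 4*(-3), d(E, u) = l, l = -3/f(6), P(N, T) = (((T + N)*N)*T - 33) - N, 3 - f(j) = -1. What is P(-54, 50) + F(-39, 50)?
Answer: 43233/4 ≈ 10808.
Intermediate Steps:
f(j) = 4 (f(j) = 3 - 1*(-1) = 3 + 1 = 4)
P(N, T) = -33 - N + N*T*(N + T) (P(N, T) = (((N + T)*N)*T - 33) - N = ((N*(N + T))*T - 33) - N = (N*T*(N + T) - 33) - N = (-33 + N*T*(N + T)) - N = -33 - N + N*T*(N + T))
l = -¾ (l = -3/4 = -3*¼ = -¾ ≈ -0.75000)
d(E, u) = -¾
F(m, V) = -51/4 (F(m, V) = -¾ + 4*(-3) = -¾ - 12 = -51/4)
P(-54, 50) + F(-39, 50) = (-33 - 1*(-54) - 54*50² + 50*(-54)²) - 51/4 = (-33 + 54 - 54*2500 + 50*2916) - 51/4 = (-33 + 54 - 135000 + 145800) - 51/4 = 10821 - 51/4 = 43233/4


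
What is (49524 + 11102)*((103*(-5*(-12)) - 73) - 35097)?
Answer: -1757547740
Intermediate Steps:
(49524 + 11102)*((103*(-5*(-12)) - 73) - 35097) = 60626*((103*60 - 73) - 35097) = 60626*((6180 - 73) - 35097) = 60626*(6107 - 35097) = 60626*(-28990) = -1757547740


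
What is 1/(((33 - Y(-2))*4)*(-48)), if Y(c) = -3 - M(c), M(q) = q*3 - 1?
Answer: -1/5568 ≈ -0.00017960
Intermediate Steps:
M(q) = -1 + 3*q (M(q) = 3*q - 1 = -1 + 3*q)
Y(c) = -2 - 3*c (Y(c) = -3 - (-1 + 3*c) = -3 + (1 - 3*c) = -2 - 3*c)
1/(((33 - Y(-2))*4)*(-48)) = 1/(((33 - (-2 - 3*(-2)))*4)*(-48)) = 1/(((33 - (-2 + 6))*4)*(-48)) = 1/(((33 - 1*4)*4)*(-48)) = 1/(((33 - 4)*4)*(-48)) = 1/((29*4)*(-48)) = 1/(116*(-48)) = 1/(-5568) = -1/5568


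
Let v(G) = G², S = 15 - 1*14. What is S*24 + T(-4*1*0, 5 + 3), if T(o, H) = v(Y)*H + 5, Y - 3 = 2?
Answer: 229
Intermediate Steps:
Y = 5 (Y = 3 + 2 = 5)
S = 1 (S = 15 - 14 = 1)
T(o, H) = 5 + 25*H (T(o, H) = 5²*H + 5 = 25*H + 5 = 5 + 25*H)
S*24 + T(-4*1*0, 5 + 3) = 1*24 + (5 + 25*(5 + 3)) = 24 + (5 + 25*8) = 24 + (5 + 200) = 24 + 205 = 229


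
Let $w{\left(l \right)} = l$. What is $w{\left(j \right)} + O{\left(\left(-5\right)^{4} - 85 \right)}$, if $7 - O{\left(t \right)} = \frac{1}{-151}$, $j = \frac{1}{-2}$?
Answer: $\frac{1965}{302} \approx 6.5066$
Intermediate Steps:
$j = - \frac{1}{2} \approx -0.5$
$O{\left(t \right)} = \frac{1058}{151}$ ($O{\left(t \right)} = 7 - \frac{1}{-151} = 7 - - \frac{1}{151} = 7 + \frac{1}{151} = \frac{1058}{151}$)
$w{\left(j \right)} + O{\left(\left(-5\right)^{4} - 85 \right)} = - \frac{1}{2} + \frac{1058}{151} = \frac{1965}{302}$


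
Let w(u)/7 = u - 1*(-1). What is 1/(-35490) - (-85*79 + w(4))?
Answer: 237073199/35490 ≈ 6680.0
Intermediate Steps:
w(u) = 7 + 7*u (w(u) = 7*(u - 1*(-1)) = 7*(u + 1) = 7*(1 + u) = 7 + 7*u)
1/(-35490) - (-85*79 + w(4)) = 1/(-35490) - (-85*79 + (7 + 7*4)) = -1/35490 - (-6715 + (7 + 28)) = -1/35490 - (-6715 + 35) = -1/35490 - 1*(-6680) = -1/35490 + 6680 = 237073199/35490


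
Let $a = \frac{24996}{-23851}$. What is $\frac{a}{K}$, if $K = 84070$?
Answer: $- \frac{12498}{1002576785} \approx -1.2466 \cdot 10^{-5}$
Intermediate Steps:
$a = - \frac{24996}{23851}$ ($a = 24996 \left(- \frac{1}{23851}\right) = - \frac{24996}{23851} \approx -1.048$)
$\frac{a}{K} = - \frac{24996}{23851 \cdot 84070} = \left(- \frac{24996}{23851}\right) \frac{1}{84070} = - \frac{12498}{1002576785}$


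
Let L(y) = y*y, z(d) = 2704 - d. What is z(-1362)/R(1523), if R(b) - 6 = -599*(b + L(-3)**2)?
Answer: -2033/480395 ≈ -0.0042319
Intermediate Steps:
L(y) = y**2
R(b) = -48513 - 599*b (R(b) = 6 - 599*(b + ((-3)**2)**2) = 6 - 599*(b + 9**2) = 6 - 599*(b + 81) = 6 - 599*(81 + b) = 6 + (-48519 - 599*b) = -48513 - 599*b)
z(-1362)/R(1523) = (2704 - 1*(-1362))/(-48513 - 599*1523) = (2704 + 1362)/(-48513 - 912277) = 4066/(-960790) = 4066*(-1/960790) = -2033/480395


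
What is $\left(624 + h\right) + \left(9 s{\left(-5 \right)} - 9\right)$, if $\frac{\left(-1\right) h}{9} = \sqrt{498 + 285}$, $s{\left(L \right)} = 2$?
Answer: $633 - 27 \sqrt{87} \approx 381.16$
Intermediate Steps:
$h = - 27 \sqrt{87}$ ($h = - 9 \sqrt{498 + 285} = - 9 \sqrt{783} = - 9 \cdot 3 \sqrt{87} = - 27 \sqrt{87} \approx -251.84$)
$\left(624 + h\right) + \left(9 s{\left(-5 \right)} - 9\right) = \left(624 - 27 \sqrt{87}\right) + \left(9 \cdot 2 - 9\right) = \left(624 - 27 \sqrt{87}\right) + \left(18 - 9\right) = \left(624 - 27 \sqrt{87}\right) + 9 = 633 - 27 \sqrt{87}$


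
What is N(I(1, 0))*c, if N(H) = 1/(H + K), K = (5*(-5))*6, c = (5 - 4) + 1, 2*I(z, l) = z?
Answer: -4/299 ≈ -0.013378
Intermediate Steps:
I(z, l) = z/2
c = 2 (c = 1 + 1 = 2)
K = -150 (K = -25*6 = -150)
N(H) = 1/(-150 + H) (N(H) = 1/(H - 150) = 1/(-150 + H))
N(I(1, 0))*c = 2/(-150 + (1/2)*1) = 2/(-150 + 1/2) = 2/(-299/2) = -2/299*2 = -4/299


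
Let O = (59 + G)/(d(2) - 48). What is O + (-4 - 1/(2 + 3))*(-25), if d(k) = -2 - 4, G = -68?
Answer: 631/6 ≈ 105.17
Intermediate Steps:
d(k) = -6
O = ⅙ (O = (59 - 68)/(-6 - 48) = -9/(-54) = -9*(-1/54) = ⅙ ≈ 0.16667)
O + (-4 - 1/(2 + 3))*(-25) = ⅙ + (-4 - 1/(2 + 3))*(-25) = ⅙ + (-4 - 1/5)*(-25) = ⅙ + (-4 - 1*⅕)*(-25) = ⅙ + (-4 - ⅕)*(-25) = ⅙ - 21/5*(-25) = ⅙ + 105 = 631/6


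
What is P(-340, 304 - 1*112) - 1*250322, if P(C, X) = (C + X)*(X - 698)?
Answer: -175434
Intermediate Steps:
P(C, X) = (-698 + X)*(C + X) (P(C, X) = (C + X)*(-698 + X) = (-698 + X)*(C + X))
P(-340, 304 - 1*112) - 1*250322 = ((304 - 1*112)² - 698*(-340) - 698*(304 - 1*112) - 340*(304 - 1*112)) - 1*250322 = ((304 - 112)² + 237320 - 698*(304 - 112) - 340*(304 - 112)) - 250322 = (192² + 237320 - 698*192 - 340*192) - 250322 = (36864 + 237320 - 134016 - 65280) - 250322 = 74888 - 250322 = -175434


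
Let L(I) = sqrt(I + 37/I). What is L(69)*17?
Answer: 17*sqrt(331062)/69 ≈ 141.76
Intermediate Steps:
L(69)*17 = sqrt(69 + 37/69)*17 = sqrt(4798/69)*17 = (sqrt(331062)/69)*17 = 17*sqrt(331062)/69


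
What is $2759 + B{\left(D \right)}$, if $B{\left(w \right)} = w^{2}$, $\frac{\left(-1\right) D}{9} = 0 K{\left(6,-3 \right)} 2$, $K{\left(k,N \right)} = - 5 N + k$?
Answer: $2759$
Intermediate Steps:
$K{\left(k,N \right)} = k - 5 N$
$D = 0$ ($D = - 9 \cdot 0 \left(6 - -15\right) 2 = - 9 \cdot 0 \left(6 + 15\right) 2 = - 9 \cdot 0 \cdot 21 \cdot 2 = - 9 \cdot 0 \cdot 2 = \left(-9\right) 0 = 0$)
$2759 + B{\left(D \right)} = 2759 + 0^{2} = 2759 + 0 = 2759$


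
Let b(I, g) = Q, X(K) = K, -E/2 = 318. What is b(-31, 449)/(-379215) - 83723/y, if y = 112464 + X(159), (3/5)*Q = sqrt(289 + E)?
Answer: -83723/112623 - I*sqrt(347)/227529 ≈ -0.74339 - 8.1871e-5*I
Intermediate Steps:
E = -636 (E = -2*318 = -636)
Q = 5*I*sqrt(347)/3 (Q = 5*sqrt(289 - 636)/3 = 5*sqrt(-347)/3 = 5*(I*sqrt(347))/3 = 5*I*sqrt(347)/3 ≈ 31.047*I)
y = 112623 (y = 112464 + 159 = 112623)
b(I, g) = 5*I*sqrt(347)/3
b(-31, 449)/(-379215) - 83723/y = (5*I*sqrt(347)/3)/(-379215) - 83723/112623 = (5*I*sqrt(347)/3)*(-1/379215) - 83723*1/112623 = -I*sqrt(347)/227529 - 83723/112623 = -83723/112623 - I*sqrt(347)/227529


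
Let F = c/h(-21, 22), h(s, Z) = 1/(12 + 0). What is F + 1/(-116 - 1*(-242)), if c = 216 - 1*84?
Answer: 199585/126 ≈ 1584.0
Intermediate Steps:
h(s, Z) = 1/12
c = 132 (c = 216 - 84 = 132)
F = 1584 (F = 132/(1/12) = 132*12 = 1584)
F + 1/(-116 - 1*(-242)) = 1584 + 1/(-116 - 1*(-242)) = 1584 + 1/(-116 + 242) = 1584 + 1/126 = 199585/126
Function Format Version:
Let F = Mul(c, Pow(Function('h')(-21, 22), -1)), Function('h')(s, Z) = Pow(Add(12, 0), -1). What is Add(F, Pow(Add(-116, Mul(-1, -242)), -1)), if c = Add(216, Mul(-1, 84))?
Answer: Rational(199585, 126) ≈ 1584.0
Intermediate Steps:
Function('h')(s, Z) = Rational(1, 12) (Function('h')(s, Z) = Pow(12, -1) = Rational(1, 12))
c = 132 (c = Add(216, -84) = 132)
F = 1584 (F = Mul(132, Pow(Rational(1, 12), -1)) = Mul(132, 12) = 1584)
Add(F, Pow(Add(-116, Mul(-1, -242)), -1)) = Add(1584, Pow(Add(-116, Mul(-1, -242)), -1)) = Add(1584, Pow(Add(-116, 242), -1)) = Add(1584, Pow(126, -1)) = Add(1584, Rational(1, 126)) = Rational(199585, 126)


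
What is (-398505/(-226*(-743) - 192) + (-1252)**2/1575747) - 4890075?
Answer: -1292416582127061481/264293741322 ≈ -4.8901e+6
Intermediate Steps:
(-398505/(-226*(-743) - 192) + (-1252)**2/1575747) - 4890075 = (-398505/(167918 - 192) + 1567504*(1/1575747)) - 4890075 = (-398505/167726 + 1567504/1575747) - 4890075 = -365031882331/264293741322 - 4890075 = -1292416582127061481/264293741322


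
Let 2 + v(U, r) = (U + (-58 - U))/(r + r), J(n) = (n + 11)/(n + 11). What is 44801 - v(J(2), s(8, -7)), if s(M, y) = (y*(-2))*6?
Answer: 3763481/84 ≈ 44803.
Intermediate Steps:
s(M, y) = -12*y (s(M, y) = -2*y*6 = -12*y)
J(n) = 1 (J(n) = (11 + n)/(11 + n) = 1)
v(U, r) = -2 - 29/r (v(U, r) = -2 + (U + (-58 - U))/(r + r) = -2 - 58*1/(2*r) = -2 - 29/r)
44801 - v(J(2), s(8, -7)) = 44801 - (-2 - 29/((-12*(-7)))) = 44801 - (-2 - 29/84) = 44801 - 1*(-197/84) = 44801 + 197/84 = 3763481/84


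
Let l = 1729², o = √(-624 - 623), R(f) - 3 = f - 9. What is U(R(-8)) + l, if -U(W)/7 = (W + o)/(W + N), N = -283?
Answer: 887863879/297 + 7*I*√1247/297 ≈ 2.9894e+6 + 0.83229*I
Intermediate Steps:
R(f) = -6 + f (R(f) = 3 + (f - 9) = 3 + (-9 + f) = -6 + f)
o = I*√1247 (o = √(-1247) = I*√1247 ≈ 35.313*I)
U(W) = -7*(W + I*√1247)/(-283 + W) (U(W) = -7*(W + I*√1247)/(W - 283) = -7*(W + I*√1247)/(-283 + W))
l = 2989441
U(R(-8)) + l = 7*(-(-6 - 8) - I*√1247)/(-283 + (-6 - 8)) + 2989441 = 7*(-1*(-14) - I*√1247)/(-283 - 14) + 2989441 = 7*(14 - I*√1247)/(-297) + 2989441 = 7*(-1/297)*(14 - I*√1247) + 2989441 = (-98/297 + 7*I*√1247/297) + 2989441 = 887863879/297 + 7*I*√1247/297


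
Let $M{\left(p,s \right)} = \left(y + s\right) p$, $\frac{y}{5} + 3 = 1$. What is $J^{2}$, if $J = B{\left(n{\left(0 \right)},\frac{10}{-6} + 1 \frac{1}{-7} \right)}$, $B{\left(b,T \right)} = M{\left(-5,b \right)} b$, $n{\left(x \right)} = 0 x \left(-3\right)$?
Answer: $0$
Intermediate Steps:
$y = -10$ ($y = -15 + 5 \cdot 1 = -15 + 5 = -10$)
$n{\left(x \right)} = 0$ ($n{\left(x \right)} = 0 \left(-3\right) = 0$)
$M{\left(p,s \right)} = p \left(-10 + s\right)$ ($M{\left(p,s \right)} = \left(-10 + s\right) p = p \left(-10 + s\right)$)
$B{\left(b,T \right)} = b \left(50 - 5 b\right)$ ($B{\left(b,T \right)} = - 5 \left(-10 + b\right) b = \left(50 - 5 b\right) b = b \left(50 - 5 b\right)$)
$J = 0$ ($J = 5 \cdot 0 \left(10 - 0\right) = 5 \cdot 0 \left(10 + 0\right) = 5 \cdot 0 \cdot 10 = 0$)
$J^{2} = 0^{2} = 0$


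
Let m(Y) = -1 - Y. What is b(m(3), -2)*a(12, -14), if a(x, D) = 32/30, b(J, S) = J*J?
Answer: 256/15 ≈ 17.067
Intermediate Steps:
b(J, S) = J²
a(x, D) = 16/15 (a(x, D) = 32*(1/30) = 16/15)
b(m(3), -2)*a(12, -14) = (-1 - 1*3)²*(16/15) = (-1 - 3)²*(16/15) = (-4)²*(16/15) = 16*(16/15) = 256/15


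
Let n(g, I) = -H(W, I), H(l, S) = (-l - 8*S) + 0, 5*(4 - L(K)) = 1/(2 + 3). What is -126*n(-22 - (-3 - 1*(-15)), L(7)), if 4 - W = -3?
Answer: -121842/25 ≈ -4873.7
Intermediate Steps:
W = 7 (W = 4 - 1*(-3) = 4 + 3 = 7)
L(K) = 99/25 (L(K) = 4 - 1/(5*(2 + 3)) = 4 - ⅕/5 = 4 - ⅕*⅕ = 4 - 1/25 = 99/25)
H(l, S) = -l - 8*S
n(g, I) = 7 + 8*I (n(g, I) = -(-1*7 - 8*I) = -(-7 - 8*I) = 7 + 8*I)
-126*n(-22 - (-3 - 1*(-15)), L(7)) = -126*(7 + 8*(99/25)) = -126*(7 + 792/25) = -126*967/25 = -121842/25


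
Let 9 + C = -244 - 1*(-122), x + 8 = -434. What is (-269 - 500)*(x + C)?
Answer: 440637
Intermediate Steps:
x = -442 (x = -8 - 434 = -442)
C = -131 (C = -9 + (-244 - 1*(-122)) = -9 + (-244 + 122) = -9 - 122 = -131)
(-269 - 500)*(x + C) = (-269 - 500)*(-442 - 131) = -769*(-573) = 440637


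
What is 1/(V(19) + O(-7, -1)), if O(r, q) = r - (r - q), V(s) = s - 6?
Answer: 1/12 ≈ 0.083333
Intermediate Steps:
V(s) = -6 + s
O(r, q) = q (O(r, q) = r + (q - r) = q)
1/(V(19) + O(-7, -1)) = 1/((-6 + 19) - 1) = 1/(13 - 1) = 1/12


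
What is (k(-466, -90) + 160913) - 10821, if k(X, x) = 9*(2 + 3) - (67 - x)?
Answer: 149980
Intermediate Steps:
k(X, x) = -22 + x (k(X, x) = 9*5 + (-67 + x) = 45 + (-67 + x) = -22 + x)
(k(-466, -90) + 160913) - 10821 = ((-22 - 90) + 160913) - 10821 = (-112 + 160913) - 10821 = 160801 - 10821 = 149980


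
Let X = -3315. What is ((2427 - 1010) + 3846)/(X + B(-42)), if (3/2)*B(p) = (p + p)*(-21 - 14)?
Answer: -5263/1355 ≈ -3.8841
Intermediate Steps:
B(p) = -140*p/3 (B(p) = 2*((p + p)*(-21 - 14))/3 = 2*((2*p)*(-35))/3 = 2*(-70*p)/3 = -140*p/3)
((2427 - 1010) + 3846)/(X + B(-42)) = ((2427 - 1010) + 3846)/(-3315 - 140/3*(-42)) = (1417 + 3846)/(-3315 + 1960) = 5263/(-1355) = 5263*(-1/1355) = -5263/1355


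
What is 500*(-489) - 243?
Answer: -244743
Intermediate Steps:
500*(-489) - 243 = -244500 - 243 = -244743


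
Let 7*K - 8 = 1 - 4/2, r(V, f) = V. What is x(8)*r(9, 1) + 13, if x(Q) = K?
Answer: 22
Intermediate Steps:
K = 1 (K = 8/7 + (1 - 4/2)/7 = 8/7 + (1 - 1*2)/7 = 8/7 + (1 - 2)/7 = 8/7 + (1/7)*(-1) = 8/7 - 1/7 = 1)
x(Q) = 1
x(8)*r(9, 1) + 13 = 1*9 + 13 = 9 + 13 = 22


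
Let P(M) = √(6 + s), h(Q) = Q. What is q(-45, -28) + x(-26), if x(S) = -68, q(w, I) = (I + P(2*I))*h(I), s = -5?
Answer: 688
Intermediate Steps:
P(M) = 1 (P(M) = √(6 - 5) = √1 = 1)
q(w, I) = I*(1 + I) (q(w, I) = (I + 1)*I = (1 + I)*I = I*(1 + I))
q(-45, -28) + x(-26) = -28*(1 - 28) - 68 = -28*(-27) - 68 = 756 - 68 = 688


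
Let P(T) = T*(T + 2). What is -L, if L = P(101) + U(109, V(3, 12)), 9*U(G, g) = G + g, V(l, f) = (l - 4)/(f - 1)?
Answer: -1031095/99 ≈ -10415.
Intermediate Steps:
V(l, f) = (-4 + l)/(-1 + f)
U(G, g) = G/9 + g/9 (U(G, g) = (G + g)/9 = G/9 + g/9)
P(T) = T*(2 + T)
L = 1031095/99 (L = 101*(2 + 101) + ((1/9)*109 + ((-4 + 3)/(-1 + 12))/9) = 101*103 + (109/9 + (-1/11)/9) = 10403 + (109/9 + ((1/11)*(-1))/9) = 10403 + (109/9 + (1/9)*(-1/11)) = 10403 + (109/9 - 1/99) = 10403 + 1198/99 = 1031095/99 ≈ 10415.)
-L = -1*1031095/99 = -1031095/99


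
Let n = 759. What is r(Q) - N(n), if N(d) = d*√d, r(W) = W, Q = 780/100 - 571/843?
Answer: 30022/4215 - 759*√759 ≈ -20903.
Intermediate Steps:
Q = 30022/4215 (Q = 780*(1/100) - 571*1/843 = 39/5 - 571/843 = 30022/4215 ≈ 7.1227)
N(d) = d^(3/2)
r(Q) - N(n) = 30022/4215 - 759^(3/2) = 30022/4215 - 759*√759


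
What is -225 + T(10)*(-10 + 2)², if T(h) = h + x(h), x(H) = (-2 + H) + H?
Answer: 1567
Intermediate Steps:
x(H) = -2 + 2*H
T(h) = -2 + 3*h (T(h) = h + (-2 + 2*h) = -2 + 3*h)
-225 + T(10)*(-10 + 2)² = -225 + (-2 + 3*10)*(-10 + 2)² = -225 + (-2 + 30)*(-8)² = -225 + 28*64 = -225 + 1792 = 1567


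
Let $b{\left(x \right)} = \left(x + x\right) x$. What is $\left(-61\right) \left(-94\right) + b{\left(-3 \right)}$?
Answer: $5752$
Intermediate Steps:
$b{\left(x \right)} = 2 x^{2}$ ($b{\left(x \right)} = 2 x x = 2 x^{2}$)
$\left(-61\right) \left(-94\right) + b{\left(-3 \right)} = \left(-61\right) \left(-94\right) + 2 \left(-3\right)^{2} = 5734 + 2 \cdot 9 = 5734 + 18 = 5752$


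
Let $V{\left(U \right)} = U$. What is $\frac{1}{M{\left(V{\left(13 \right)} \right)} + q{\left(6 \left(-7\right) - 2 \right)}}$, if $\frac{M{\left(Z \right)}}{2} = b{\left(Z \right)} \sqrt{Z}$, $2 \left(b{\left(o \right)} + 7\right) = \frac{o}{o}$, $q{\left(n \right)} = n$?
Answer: $\frac{44}{261} - \frac{13 \sqrt{13}}{261} \approx -0.011004$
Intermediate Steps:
$b{\left(o \right)} = - \frac{13}{2}$ ($b{\left(o \right)} = -7 + \frac{o \frac{1}{o}}{2} = -7 + \frac{1}{2} \cdot 1 = -7 + \frac{1}{2} = - \frac{13}{2}$)
$M{\left(Z \right)} = - 13 \sqrt{Z}$ ($M{\left(Z \right)} = 2 \left(- \frac{13 \sqrt{Z}}{2}\right) = - 13 \sqrt{Z}$)
$\frac{1}{M{\left(V{\left(13 \right)} \right)} + q{\left(6 \left(-7\right) - 2 \right)}} = \frac{1}{- 13 \sqrt{13} + \left(6 \left(-7\right) - 2\right)} = \frac{1}{- 13 \sqrt{13} - 44} = \frac{1}{-44 - 13 \sqrt{13}}$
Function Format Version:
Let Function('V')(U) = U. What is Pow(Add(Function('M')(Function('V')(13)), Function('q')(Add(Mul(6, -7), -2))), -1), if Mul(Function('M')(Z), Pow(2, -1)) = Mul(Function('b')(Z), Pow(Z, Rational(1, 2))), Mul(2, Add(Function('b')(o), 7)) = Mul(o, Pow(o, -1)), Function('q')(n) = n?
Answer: Add(Rational(44, 261), Mul(Rational(-13, 261), Pow(13, Rational(1, 2)))) ≈ -0.011004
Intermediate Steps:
Function('b')(o) = Rational(-13, 2) (Function('b')(o) = Add(-7, Mul(Rational(1, 2), Mul(o, Pow(o, -1)))) = Add(-7, Mul(Rational(1, 2), 1)) = Add(-7, Rational(1, 2)) = Rational(-13, 2))
Function('M')(Z) = Mul(-13, Pow(Z, Rational(1, 2))) (Function('M')(Z) = Mul(2, Mul(Rational(-13, 2), Pow(Z, Rational(1, 2)))) = Mul(-13, Pow(Z, Rational(1, 2))))
Pow(Add(Function('M')(Function('V')(13)), Function('q')(Add(Mul(6, -7), -2))), -1) = Pow(Add(Mul(-13, Pow(13, Rational(1, 2))), Add(Mul(6, -7), -2)), -1) = Pow(Add(Mul(-13, Pow(13, Rational(1, 2))), Add(-42, -2)), -1) = Pow(Add(Mul(-13, Pow(13, Rational(1, 2))), -44), -1) = Pow(Add(-44, Mul(-13, Pow(13, Rational(1, 2)))), -1)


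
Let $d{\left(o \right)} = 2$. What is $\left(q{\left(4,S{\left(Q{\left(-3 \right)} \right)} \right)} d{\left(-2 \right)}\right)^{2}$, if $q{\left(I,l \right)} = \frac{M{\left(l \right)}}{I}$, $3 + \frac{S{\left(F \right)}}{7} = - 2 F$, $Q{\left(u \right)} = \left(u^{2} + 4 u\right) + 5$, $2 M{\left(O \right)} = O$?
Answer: $\frac{2401}{16} \approx 150.06$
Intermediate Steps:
$M{\left(O \right)} = \frac{O}{2}$
$Q{\left(u \right)} = 5 + u^{2} + 4 u$
$S{\left(F \right)} = -21 - 14 F$ ($S{\left(F \right)} = -21 + 7 \left(- 2 F\right) = -21 - 14 F$)
$q{\left(I,l \right)} = \frac{l}{2 I}$ ($q{\left(I,l \right)} = \frac{\frac{1}{2} l}{I} = \frac{l}{2 I}$)
$\left(q{\left(4,S{\left(Q{\left(-3 \right)} \right)} \right)} d{\left(-2 \right)}\right)^{2} = \left(\frac{-21 - 14 \left(5 + \left(-3\right)^{2} + 4 \left(-3\right)\right)}{2 \cdot 4} \cdot 2\right)^{2} = \left(\frac{1}{2} \left(-21 - 14 \left(5 + 9 - 12\right)\right) \frac{1}{4} \cdot 2\right)^{2} = \left(\frac{1}{2} \left(-21 - 28\right) \frac{1}{4} \cdot 2\right)^{2} = \left(\frac{1}{2} \left(-49\right) \frac{1}{4} \cdot 2\right)^{2} = \left(\left(- \frac{49}{8}\right) 2\right)^{2} = \left(- \frac{49}{4}\right)^{2} = \frac{2401}{16}$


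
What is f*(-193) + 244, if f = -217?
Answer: 42125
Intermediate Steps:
f*(-193) + 244 = -217*(-193) + 244 = 41881 + 244 = 42125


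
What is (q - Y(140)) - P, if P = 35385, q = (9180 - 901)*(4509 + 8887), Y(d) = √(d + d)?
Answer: 110870099 - 2*√70 ≈ 1.1087e+8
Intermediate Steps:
Y(d) = √2*√d (Y(d) = √(2*d) = √2*√d)
q = 110905484 (q = 8279*13396 = 110905484)
(q - Y(140)) - P = (110905484 - √2*√140) - 1*35385 = (110905484 - √2*2*√35) - 35385 = (110905484 - 2*√70) - 35385 = 110870099 - 2*√70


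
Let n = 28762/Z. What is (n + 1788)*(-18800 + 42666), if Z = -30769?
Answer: 1312300887860/30769 ≈ 4.2650e+7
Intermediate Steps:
n = -28762/30769 (n = 28762/(-30769) = 28762*(-1/30769) = -28762/30769 ≈ -0.93477)
(n + 1788)*(-18800 + 42666) = (-28762/30769 + 1788)*(-18800 + 42666) = (54986210/30769)*23866 = 1312300887860/30769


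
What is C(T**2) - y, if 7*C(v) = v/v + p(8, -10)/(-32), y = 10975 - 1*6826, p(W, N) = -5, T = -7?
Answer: -929339/224 ≈ -4148.8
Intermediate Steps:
y = 4149 (y = 10975 - 6826 = 4149)
C(v) = 37/224 (C(v) = (v/v - 5/(-32))/7 = (1 - 5*(-1/32))/7 = (1 + 5/32)/7 = (1/7)*(37/32) = 37/224)
C(T**2) - y = 37/224 - 1*4149 = 37/224 - 4149 = -929339/224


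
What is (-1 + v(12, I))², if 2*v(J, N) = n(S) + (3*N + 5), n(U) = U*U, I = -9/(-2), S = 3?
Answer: 2601/16 ≈ 162.56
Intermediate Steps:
I = 9/2 (I = -9*(-½) = 9/2 ≈ 4.5000)
n(U) = U²
v(J, N) = 7 + 3*N/2 (v(J, N) = (3² + (3*N + 5))/2 = (9 + (5 + 3*N))/2 = (14 + 3*N)/2 = 7 + 3*N/2)
(-1 + v(12, I))² = (-1 + (7 + (3/2)*(9/2)))² = (-1 + (7 + 27/4))² = (-1 + 55/4)² = (51/4)² = 2601/16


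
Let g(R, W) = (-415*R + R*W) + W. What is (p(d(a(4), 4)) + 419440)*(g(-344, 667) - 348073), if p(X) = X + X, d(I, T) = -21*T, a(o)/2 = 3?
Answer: -182003459568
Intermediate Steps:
g(R, W) = W - 415*R + R*W
a(o) = 6 (a(o) = 2*3 = 6)
p(X) = 2*X
(p(d(a(4), 4)) + 419440)*(g(-344, 667) - 348073) = (2*(-21*4) + 419440)*((667 - 415*(-344) - 344*667) - 348073) = (2*(-84) + 419440)*((667 + 142760 - 229448) - 348073) = (-168 + 419440)*(-86021 - 348073) = 419272*(-434094) = -182003459568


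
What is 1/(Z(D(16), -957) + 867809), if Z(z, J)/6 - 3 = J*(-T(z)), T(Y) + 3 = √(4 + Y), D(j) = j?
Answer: 850601/722862649921 - 11484*√5/722862649921 ≈ 1.1412e-6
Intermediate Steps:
T(Y) = -3 + √(4 + Y)
Z(z, J) = 18 + 6*J*(3 - √(4 + z)) (Z(z, J) = 18 + 6*(J*(-(-3 + √(4 + z)))) = 18 + 6*(J*(3 - √(4 + z))) = 18 + 6*J*(3 - √(4 + z)))
1/(Z(D(16), -957) + 867809) = 1/((18 - 6*(-957)*(-3 + √(4 + 16))) + 867809) = 1/((18 - 6*(-957)*(-3 + √20)) + 867809) = 1/((18 - 6*(-957)*(-3 + 2*√5)) + 867809) = 1/((18 + (-17226 + 11484*√5)) + 867809) = 1/((-17208 + 11484*√5) + 867809) = 1/(850601 + 11484*√5)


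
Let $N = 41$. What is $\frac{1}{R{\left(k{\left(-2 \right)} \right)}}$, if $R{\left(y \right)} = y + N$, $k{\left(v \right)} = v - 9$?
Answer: $\frac{1}{30} \approx 0.033333$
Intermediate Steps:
$k{\left(v \right)} = -9 + v$
$R{\left(y \right)} = 41 + y$ ($R{\left(y \right)} = y + 41 = 41 + y$)
$\frac{1}{R{\left(k{\left(-2 \right)} \right)}} = \frac{1}{41 - 11} = \frac{1}{30}$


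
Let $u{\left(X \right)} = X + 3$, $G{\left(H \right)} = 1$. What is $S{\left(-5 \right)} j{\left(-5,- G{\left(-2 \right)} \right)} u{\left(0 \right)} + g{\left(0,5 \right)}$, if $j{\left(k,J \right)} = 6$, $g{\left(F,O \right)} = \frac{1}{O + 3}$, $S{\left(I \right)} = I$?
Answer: $- \frac{719}{8} \approx -89.875$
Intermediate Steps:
$u{\left(X \right)} = 3 + X$
$g{\left(F,O \right)} = \frac{1}{3 + O}$
$S{\left(-5 \right)} j{\left(-5,- G{\left(-2 \right)} \right)} u{\left(0 \right)} + g{\left(0,5 \right)} = \left(-5\right) 6 \left(3 + 0\right) + \frac{1}{3 + 5} = \left(-30\right) 3 + \frac{1}{8} = -90 + \frac{1}{8} = - \frac{719}{8}$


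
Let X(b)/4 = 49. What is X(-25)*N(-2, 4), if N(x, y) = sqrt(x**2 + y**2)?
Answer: 392*sqrt(5) ≈ 876.54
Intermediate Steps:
X(b) = 196 (X(b) = 4*49 = 196)
X(-25)*N(-2, 4) = 196*sqrt((-2)**2 + 4**2) = 196*sqrt(4 + 16) = 196*sqrt(20) = 196*(2*sqrt(5)) = 392*sqrt(5)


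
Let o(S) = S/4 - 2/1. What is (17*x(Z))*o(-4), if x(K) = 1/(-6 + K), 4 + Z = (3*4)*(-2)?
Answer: 3/2 ≈ 1.5000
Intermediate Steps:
Z = -28 (Z = -4 + (3*4)*(-2) = -4 + 12*(-2) = -4 - 24 = -28)
o(S) = -2 + S/4 (o(S) = S*(1/4) - 2*1 = S/4 - 2 = -2 + S/4)
(17*x(Z))*o(-4) = (17/(-6 - 28))*(-2 + (1/4)*(-4)) = (17/(-34))*(-2 - 1) = (17*(-1/34))*(-3) = -1/2*(-3) = 3/2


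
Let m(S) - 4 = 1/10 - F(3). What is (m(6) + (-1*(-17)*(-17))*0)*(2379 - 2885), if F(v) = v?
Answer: -2783/5 ≈ -556.60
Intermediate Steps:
m(S) = 11/10 (m(S) = 4 + (1/10 - 1*3) = 4 + (1/10 - 3) = 4 - 29/10 = 11/10)
(m(6) + (-1*(-17)*(-17))*0)*(2379 - 2885) = (11/10 + (-1*(-17)*(-17))*0)*(2379 - 2885) = (11/10 + (17*(-17))*0)*(-506) = (11/10 - 289*0)*(-506) = (11/10 + 0)*(-506) = (11/10)*(-506) = -2783/5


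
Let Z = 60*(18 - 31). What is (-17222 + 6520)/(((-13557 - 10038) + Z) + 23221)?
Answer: 5351/577 ≈ 9.2738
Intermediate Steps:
Z = -780 (Z = 60*(-13) = -780)
(-17222 + 6520)/(((-13557 - 10038) + Z) + 23221) = (-17222 + 6520)/(((-13557 - 10038) - 780) + 23221) = -10702/((-23595 - 780) + 23221) = -10702/(-24375 + 23221) = -10702/(-1154) = -10702*(-1/1154) = 5351/577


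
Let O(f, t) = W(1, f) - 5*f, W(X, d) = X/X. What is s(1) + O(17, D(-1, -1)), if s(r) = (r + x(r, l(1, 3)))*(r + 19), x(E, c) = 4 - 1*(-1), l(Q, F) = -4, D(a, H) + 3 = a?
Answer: 36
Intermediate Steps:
D(a, H) = -3 + a
W(X, d) = 1
x(E, c) = 5 (x(E, c) = 4 + 1 = 5)
O(f, t) = 1 - 5*f
s(r) = (5 + r)*(19 + r) (s(r) = (r + 5)*(r + 19) = (5 + r)*(19 + r))
s(1) + O(17, D(-1, -1)) = (95 + 1² + 24*1) + (1 - 5*17) = (95 + 1 + 24) + (1 - 85) = 120 - 84 = 36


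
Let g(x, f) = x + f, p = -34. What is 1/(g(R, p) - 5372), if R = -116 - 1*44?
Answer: -1/5566 ≈ -0.00017966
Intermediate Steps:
R = -160 (R = -116 - 44 = -160)
g(x, f) = f + x
1/(g(R, p) - 5372) = 1/((-34 - 160) - 5372) = 1/(-194 - 5372) = 1/(-5566) = -1/5566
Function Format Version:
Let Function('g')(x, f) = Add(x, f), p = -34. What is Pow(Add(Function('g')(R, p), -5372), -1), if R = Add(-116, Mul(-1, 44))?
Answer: Rational(-1, 5566) ≈ -0.00017966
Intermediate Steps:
R = -160 (R = Add(-116, -44) = -160)
Function('g')(x, f) = Add(f, x)
Pow(Add(Function('g')(R, p), -5372), -1) = Pow(Add(Add(-34, -160), -5372), -1) = Pow(Add(-194, -5372), -1) = Pow(-5566, -1) = Rational(-1, 5566)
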